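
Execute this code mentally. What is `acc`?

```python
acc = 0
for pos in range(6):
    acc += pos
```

Let's trace through this code step by step.

Initialize: acc = 0
Entering loop: for pos in range(6):

After execution: acc = 15
15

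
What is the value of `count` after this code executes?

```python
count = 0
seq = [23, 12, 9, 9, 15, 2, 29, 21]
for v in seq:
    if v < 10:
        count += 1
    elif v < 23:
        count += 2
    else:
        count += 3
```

Let's trace through this code step by step.

Initialize: count = 0
Initialize: seq = [23, 12, 9, 9, 15, 2, 29, 21]
Entering loop: for v in seq:

After execution: count = 15
15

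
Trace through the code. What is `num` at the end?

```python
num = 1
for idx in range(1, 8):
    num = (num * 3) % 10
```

Let's trace through this code step by step.

Initialize: num = 1
Entering loop: for idx in range(1, 8):

After execution: num = 7
7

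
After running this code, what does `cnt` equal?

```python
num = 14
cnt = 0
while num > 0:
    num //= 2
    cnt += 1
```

Let's trace through this code step by step.

Initialize: num = 14
Initialize: cnt = 0
Entering loop: while num > 0:

After execution: cnt = 4
4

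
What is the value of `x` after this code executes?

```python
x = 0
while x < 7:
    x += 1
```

Let's trace through this code step by step.

Initialize: x = 0
Entering loop: while x < 7:

After execution: x = 7
7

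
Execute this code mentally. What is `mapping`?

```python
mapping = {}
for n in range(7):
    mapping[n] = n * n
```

Let's trace through this code step by step.

Initialize: mapping = {}
Entering loop: for n in range(7):

After execution: mapping = {0: 0, 1: 1, 2: 4, 3: 9, 4: 16, 5: 25, 6: 36}
{0: 0, 1: 1, 2: 4, 3: 9, 4: 16, 5: 25, 6: 36}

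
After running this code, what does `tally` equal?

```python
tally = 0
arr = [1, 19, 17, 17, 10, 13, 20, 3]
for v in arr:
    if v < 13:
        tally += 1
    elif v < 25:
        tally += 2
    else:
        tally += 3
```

Let's trace through this code step by step.

Initialize: tally = 0
Initialize: arr = [1, 19, 17, 17, 10, 13, 20, 3]
Entering loop: for v in arr:

After execution: tally = 13
13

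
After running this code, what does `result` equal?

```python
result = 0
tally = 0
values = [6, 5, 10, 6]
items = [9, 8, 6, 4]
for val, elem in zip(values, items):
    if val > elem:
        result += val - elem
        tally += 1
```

Let's trace through this code step by step.

Initialize: result = 0
Initialize: tally = 0
Initialize: values = [6, 5, 10, 6]
Initialize: items = [9, 8, 6, 4]
Entering loop: for val, elem in zip(values, items):

After execution: result = 6
6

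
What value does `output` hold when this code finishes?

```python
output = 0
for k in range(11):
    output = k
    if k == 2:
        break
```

Let's trace through this code step by step.

Initialize: output = 0
Entering loop: for k in range(11):

After execution: output = 2
2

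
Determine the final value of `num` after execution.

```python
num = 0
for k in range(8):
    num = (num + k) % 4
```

Let's trace through this code step by step.

Initialize: num = 0
Entering loop: for k in range(8):

After execution: num = 0
0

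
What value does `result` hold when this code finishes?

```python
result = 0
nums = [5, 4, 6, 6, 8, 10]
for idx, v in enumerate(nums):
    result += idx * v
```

Let's trace through this code step by step.

Initialize: result = 0
Initialize: nums = [5, 4, 6, 6, 8, 10]
Entering loop: for idx, v in enumerate(nums):

After execution: result = 116
116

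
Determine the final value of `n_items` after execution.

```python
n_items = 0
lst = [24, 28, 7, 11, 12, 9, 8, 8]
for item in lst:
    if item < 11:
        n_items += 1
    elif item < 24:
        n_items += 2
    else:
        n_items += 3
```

Let's trace through this code step by step.

Initialize: n_items = 0
Initialize: lst = [24, 28, 7, 11, 12, 9, 8, 8]
Entering loop: for item in lst:

After execution: n_items = 14
14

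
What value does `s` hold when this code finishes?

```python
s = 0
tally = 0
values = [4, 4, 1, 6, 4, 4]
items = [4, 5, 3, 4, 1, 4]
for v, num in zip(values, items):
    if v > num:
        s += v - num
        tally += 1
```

Let's trace through this code step by step.

Initialize: s = 0
Initialize: tally = 0
Initialize: values = [4, 4, 1, 6, 4, 4]
Initialize: items = [4, 5, 3, 4, 1, 4]
Entering loop: for v, num in zip(values, items):

After execution: s = 5
5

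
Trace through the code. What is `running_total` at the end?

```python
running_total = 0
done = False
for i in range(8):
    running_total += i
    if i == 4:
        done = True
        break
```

Let's trace through this code step by step.

Initialize: running_total = 0
Initialize: done = False
Entering loop: for i in range(8):

After execution: running_total = 10
10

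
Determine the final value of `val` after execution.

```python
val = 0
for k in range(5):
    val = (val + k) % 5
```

Let's trace through this code step by step.

Initialize: val = 0
Entering loop: for k in range(5):

After execution: val = 0
0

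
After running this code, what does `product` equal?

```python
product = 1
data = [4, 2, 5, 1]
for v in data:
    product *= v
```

Let's trace through this code step by step.

Initialize: product = 1
Initialize: data = [4, 2, 5, 1]
Entering loop: for v in data:

After execution: product = 40
40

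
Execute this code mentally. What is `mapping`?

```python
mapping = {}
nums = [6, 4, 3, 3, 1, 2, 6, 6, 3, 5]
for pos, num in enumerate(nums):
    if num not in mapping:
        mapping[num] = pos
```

Let's trace through this code step by step.

Initialize: mapping = {}
Initialize: nums = [6, 4, 3, 3, 1, 2, 6, 6, 3, 5]
Entering loop: for pos, num in enumerate(nums):

After execution: mapping = {6: 0, 4: 1, 3: 2, 1: 4, 2: 5, 5: 9}
{6: 0, 4: 1, 3: 2, 1: 4, 2: 5, 5: 9}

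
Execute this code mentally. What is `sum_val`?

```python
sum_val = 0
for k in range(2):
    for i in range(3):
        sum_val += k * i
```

Let's trace through this code step by step.

Initialize: sum_val = 0
Entering loop: for k in range(2):

After execution: sum_val = 3
3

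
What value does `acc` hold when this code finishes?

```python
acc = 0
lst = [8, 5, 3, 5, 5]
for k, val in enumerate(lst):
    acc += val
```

Let's trace through this code step by step.

Initialize: acc = 0
Initialize: lst = [8, 5, 3, 5, 5]
Entering loop: for k, val in enumerate(lst):

After execution: acc = 26
26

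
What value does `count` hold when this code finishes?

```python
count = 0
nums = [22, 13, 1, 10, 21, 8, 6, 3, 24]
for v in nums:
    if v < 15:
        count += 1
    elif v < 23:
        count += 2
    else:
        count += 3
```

Let's trace through this code step by step.

Initialize: count = 0
Initialize: nums = [22, 13, 1, 10, 21, 8, 6, 3, 24]
Entering loop: for v in nums:

After execution: count = 13
13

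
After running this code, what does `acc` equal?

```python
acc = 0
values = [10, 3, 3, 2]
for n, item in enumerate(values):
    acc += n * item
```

Let's trace through this code step by step.

Initialize: acc = 0
Initialize: values = [10, 3, 3, 2]
Entering loop: for n, item in enumerate(values):

After execution: acc = 15
15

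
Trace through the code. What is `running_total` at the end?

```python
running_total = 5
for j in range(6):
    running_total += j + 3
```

Let's trace through this code step by step.

Initialize: running_total = 5
Entering loop: for j in range(6):

After execution: running_total = 38
38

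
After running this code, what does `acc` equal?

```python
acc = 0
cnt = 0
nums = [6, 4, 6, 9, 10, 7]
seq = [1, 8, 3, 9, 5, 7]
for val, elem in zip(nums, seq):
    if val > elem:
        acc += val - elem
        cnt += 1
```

Let's trace through this code step by step.

Initialize: acc = 0
Initialize: cnt = 0
Initialize: nums = [6, 4, 6, 9, 10, 7]
Initialize: seq = [1, 8, 3, 9, 5, 7]
Entering loop: for val, elem in zip(nums, seq):

After execution: acc = 13
13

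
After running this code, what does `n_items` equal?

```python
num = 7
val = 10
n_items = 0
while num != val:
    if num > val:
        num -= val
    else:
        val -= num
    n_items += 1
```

Let's trace through this code step by step.

Initialize: num = 7
Initialize: val = 10
Initialize: n_items = 0
Entering loop: while num != val:

After execution: n_items = 5
5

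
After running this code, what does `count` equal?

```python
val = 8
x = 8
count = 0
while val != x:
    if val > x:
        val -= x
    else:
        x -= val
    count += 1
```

Let's trace through this code step by step.

Initialize: val = 8
Initialize: x = 8
Initialize: count = 0
Entering loop: while val != x:

After execution: count = 0
0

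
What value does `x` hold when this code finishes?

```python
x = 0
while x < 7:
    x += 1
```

Let's trace through this code step by step.

Initialize: x = 0
Entering loop: while x < 7:

After execution: x = 7
7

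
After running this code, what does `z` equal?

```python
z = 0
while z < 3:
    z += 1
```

Let's trace through this code step by step.

Initialize: z = 0
Entering loop: while z < 3:

After execution: z = 3
3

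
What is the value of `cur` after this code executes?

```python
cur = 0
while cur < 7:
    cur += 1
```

Let's trace through this code step by step.

Initialize: cur = 0
Entering loop: while cur < 7:

After execution: cur = 7
7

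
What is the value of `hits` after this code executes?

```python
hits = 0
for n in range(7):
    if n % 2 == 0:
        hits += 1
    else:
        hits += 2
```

Let's trace through this code step by step.

Initialize: hits = 0
Entering loop: for n in range(7):

After execution: hits = 10
10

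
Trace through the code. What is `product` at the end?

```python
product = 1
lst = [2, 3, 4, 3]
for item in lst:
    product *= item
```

Let's trace through this code step by step.

Initialize: product = 1
Initialize: lst = [2, 3, 4, 3]
Entering loop: for item in lst:

After execution: product = 72
72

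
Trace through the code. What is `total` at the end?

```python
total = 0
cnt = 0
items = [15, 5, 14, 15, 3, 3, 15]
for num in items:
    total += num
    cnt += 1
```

Let's trace through this code step by step.

Initialize: total = 0
Initialize: cnt = 0
Initialize: items = [15, 5, 14, 15, 3, 3, 15]
Entering loop: for num in items:

After execution: total = 70
70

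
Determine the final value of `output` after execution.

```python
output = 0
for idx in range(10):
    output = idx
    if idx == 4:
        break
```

Let's trace through this code step by step.

Initialize: output = 0
Entering loop: for idx in range(10):

After execution: output = 4
4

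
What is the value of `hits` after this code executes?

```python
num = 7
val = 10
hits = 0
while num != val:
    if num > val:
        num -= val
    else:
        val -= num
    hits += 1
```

Let's trace through this code step by step.

Initialize: num = 7
Initialize: val = 10
Initialize: hits = 0
Entering loop: while num != val:

After execution: hits = 5
5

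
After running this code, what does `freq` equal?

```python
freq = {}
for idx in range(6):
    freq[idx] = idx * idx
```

Let's trace through this code step by step.

Initialize: freq = {}
Entering loop: for idx in range(6):

After execution: freq = {0: 0, 1: 1, 2: 4, 3: 9, 4: 16, 5: 25}
{0: 0, 1: 1, 2: 4, 3: 9, 4: 16, 5: 25}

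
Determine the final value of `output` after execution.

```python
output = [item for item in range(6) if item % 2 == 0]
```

Let's trace through this code step by step.

Initialize: output = [item for item in range(6) if item % 2 == 0]

After execution: output = [0, 2, 4]
[0, 2, 4]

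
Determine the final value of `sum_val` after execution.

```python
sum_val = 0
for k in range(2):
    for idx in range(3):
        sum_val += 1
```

Let's trace through this code step by step.

Initialize: sum_val = 0
Entering loop: for k in range(2):

After execution: sum_val = 6
6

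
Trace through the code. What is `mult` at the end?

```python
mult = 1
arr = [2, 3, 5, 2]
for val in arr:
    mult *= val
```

Let's trace through this code step by step.

Initialize: mult = 1
Initialize: arr = [2, 3, 5, 2]
Entering loop: for val in arr:

After execution: mult = 60
60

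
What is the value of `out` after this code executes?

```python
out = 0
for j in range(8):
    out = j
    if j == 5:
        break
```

Let's trace through this code step by step.

Initialize: out = 0
Entering loop: for j in range(8):

After execution: out = 5
5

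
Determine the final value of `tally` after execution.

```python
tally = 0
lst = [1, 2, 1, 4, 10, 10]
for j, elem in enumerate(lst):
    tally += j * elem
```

Let's trace through this code step by step.

Initialize: tally = 0
Initialize: lst = [1, 2, 1, 4, 10, 10]
Entering loop: for j, elem in enumerate(lst):

After execution: tally = 106
106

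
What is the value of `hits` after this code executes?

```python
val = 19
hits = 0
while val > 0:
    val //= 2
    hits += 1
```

Let's trace through this code step by step.

Initialize: val = 19
Initialize: hits = 0
Entering loop: while val > 0:

After execution: hits = 5
5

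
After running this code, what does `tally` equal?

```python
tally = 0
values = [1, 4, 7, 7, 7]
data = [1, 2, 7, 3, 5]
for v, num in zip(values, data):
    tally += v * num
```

Let's trace through this code step by step.

Initialize: tally = 0
Initialize: values = [1, 4, 7, 7, 7]
Initialize: data = [1, 2, 7, 3, 5]
Entering loop: for v, num in zip(values, data):

After execution: tally = 114
114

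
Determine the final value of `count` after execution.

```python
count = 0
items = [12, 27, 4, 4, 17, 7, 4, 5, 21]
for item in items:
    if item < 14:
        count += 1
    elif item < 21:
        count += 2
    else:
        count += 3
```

Let's trace through this code step by step.

Initialize: count = 0
Initialize: items = [12, 27, 4, 4, 17, 7, 4, 5, 21]
Entering loop: for item in items:

After execution: count = 14
14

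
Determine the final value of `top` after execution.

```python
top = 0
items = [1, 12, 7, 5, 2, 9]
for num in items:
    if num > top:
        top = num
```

Let's trace through this code step by step.

Initialize: top = 0
Initialize: items = [1, 12, 7, 5, 2, 9]
Entering loop: for num in items:

After execution: top = 12
12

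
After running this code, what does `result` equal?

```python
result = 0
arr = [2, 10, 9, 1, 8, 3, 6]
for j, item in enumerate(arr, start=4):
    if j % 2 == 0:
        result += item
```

Let's trace through this code step by step.

Initialize: result = 0
Initialize: arr = [2, 10, 9, 1, 8, 3, 6]
Entering loop: for j, item in enumerate(arr, start=4):

After execution: result = 25
25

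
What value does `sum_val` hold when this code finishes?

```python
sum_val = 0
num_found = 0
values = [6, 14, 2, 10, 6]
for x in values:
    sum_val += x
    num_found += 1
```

Let's trace through this code step by step.

Initialize: sum_val = 0
Initialize: num_found = 0
Initialize: values = [6, 14, 2, 10, 6]
Entering loop: for x in values:

After execution: sum_val = 38
38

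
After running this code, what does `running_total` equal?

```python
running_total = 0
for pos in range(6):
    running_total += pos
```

Let's trace through this code step by step.

Initialize: running_total = 0
Entering loop: for pos in range(6):

After execution: running_total = 15
15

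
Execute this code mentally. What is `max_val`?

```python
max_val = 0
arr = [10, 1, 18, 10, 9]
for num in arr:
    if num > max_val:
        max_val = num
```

Let's trace through this code step by step.

Initialize: max_val = 0
Initialize: arr = [10, 1, 18, 10, 9]
Entering loop: for num in arr:

After execution: max_val = 18
18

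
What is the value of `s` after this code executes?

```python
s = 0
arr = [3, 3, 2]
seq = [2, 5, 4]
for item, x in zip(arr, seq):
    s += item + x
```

Let's trace through this code step by step.

Initialize: s = 0
Initialize: arr = [3, 3, 2]
Initialize: seq = [2, 5, 4]
Entering loop: for item, x in zip(arr, seq):

After execution: s = 19
19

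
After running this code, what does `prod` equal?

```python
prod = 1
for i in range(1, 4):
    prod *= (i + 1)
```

Let's trace through this code step by step.

Initialize: prod = 1
Entering loop: for i in range(1, 4):

After execution: prod = 24
24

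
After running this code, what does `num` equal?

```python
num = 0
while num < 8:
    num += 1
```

Let's trace through this code step by step.

Initialize: num = 0
Entering loop: while num < 8:

After execution: num = 8
8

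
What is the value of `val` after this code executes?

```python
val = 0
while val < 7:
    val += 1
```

Let's trace through this code step by step.

Initialize: val = 0
Entering loop: while val < 7:

After execution: val = 7
7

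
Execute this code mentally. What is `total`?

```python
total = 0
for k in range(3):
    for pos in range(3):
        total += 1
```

Let's trace through this code step by step.

Initialize: total = 0
Entering loop: for k in range(3):

After execution: total = 9
9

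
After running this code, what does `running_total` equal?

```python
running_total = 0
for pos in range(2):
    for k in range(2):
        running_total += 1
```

Let's trace through this code step by step.

Initialize: running_total = 0
Entering loop: for pos in range(2):

After execution: running_total = 4
4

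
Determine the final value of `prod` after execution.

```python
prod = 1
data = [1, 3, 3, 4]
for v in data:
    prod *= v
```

Let's trace through this code step by step.

Initialize: prod = 1
Initialize: data = [1, 3, 3, 4]
Entering loop: for v in data:

After execution: prod = 36
36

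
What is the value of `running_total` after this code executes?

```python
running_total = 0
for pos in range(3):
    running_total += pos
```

Let's trace through this code step by step.

Initialize: running_total = 0
Entering loop: for pos in range(3):

After execution: running_total = 3
3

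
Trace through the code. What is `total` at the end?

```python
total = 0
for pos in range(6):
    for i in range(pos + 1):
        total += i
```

Let's trace through this code step by step.

Initialize: total = 0
Entering loop: for pos in range(6):

After execution: total = 35
35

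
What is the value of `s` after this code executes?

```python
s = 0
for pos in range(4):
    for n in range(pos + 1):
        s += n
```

Let's trace through this code step by step.

Initialize: s = 0
Entering loop: for pos in range(4):

After execution: s = 10
10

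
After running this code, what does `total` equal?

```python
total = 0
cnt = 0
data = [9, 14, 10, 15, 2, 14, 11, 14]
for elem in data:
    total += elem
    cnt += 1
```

Let's trace through this code step by step.

Initialize: total = 0
Initialize: cnt = 0
Initialize: data = [9, 14, 10, 15, 2, 14, 11, 14]
Entering loop: for elem in data:

After execution: total = 89
89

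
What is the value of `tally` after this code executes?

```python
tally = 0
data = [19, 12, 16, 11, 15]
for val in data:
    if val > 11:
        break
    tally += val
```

Let's trace through this code step by step.

Initialize: tally = 0
Initialize: data = [19, 12, 16, 11, 15]
Entering loop: for val in data:

After execution: tally = 0
0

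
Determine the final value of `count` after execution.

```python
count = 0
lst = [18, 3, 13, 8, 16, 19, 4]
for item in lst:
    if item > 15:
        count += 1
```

Let's trace through this code step by step.

Initialize: count = 0
Initialize: lst = [18, 3, 13, 8, 16, 19, 4]
Entering loop: for item in lst:

After execution: count = 3
3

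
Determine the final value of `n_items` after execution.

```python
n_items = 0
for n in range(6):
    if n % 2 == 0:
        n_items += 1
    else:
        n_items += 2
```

Let's trace through this code step by step.

Initialize: n_items = 0
Entering loop: for n in range(6):

After execution: n_items = 9
9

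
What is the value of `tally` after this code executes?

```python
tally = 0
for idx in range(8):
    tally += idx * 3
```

Let's trace through this code step by step.

Initialize: tally = 0
Entering loop: for idx in range(8):

After execution: tally = 84
84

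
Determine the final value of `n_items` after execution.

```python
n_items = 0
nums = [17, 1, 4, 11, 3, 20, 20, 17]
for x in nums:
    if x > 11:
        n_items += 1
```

Let's trace through this code step by step.

Initialize: n_items = 0
Initialize: nums = [17, 1, 4, 11, 3, 20, 20, 17]
Entering loop: for x in nums:

After execution: n_items = 4
4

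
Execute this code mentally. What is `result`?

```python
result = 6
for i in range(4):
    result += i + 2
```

Let's trace through this code step by step.

Initialize: result = 6
Entering loop: for i in range(4):

After execution: result = 20
20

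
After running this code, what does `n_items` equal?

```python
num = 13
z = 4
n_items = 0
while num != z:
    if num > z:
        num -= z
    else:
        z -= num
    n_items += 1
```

Let's trace through this code step by step.

Initialize: num = 13
Initialize: z = 4
Initialize: n_items = 0
Entering loop: while num != z:

After execution: n_items = 6
6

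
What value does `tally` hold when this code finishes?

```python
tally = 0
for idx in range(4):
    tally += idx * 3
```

Let's trace through this code step by step.

Initialize: tally = 0
Entering loop: for idx in range(4):

After execution: tally = 18
18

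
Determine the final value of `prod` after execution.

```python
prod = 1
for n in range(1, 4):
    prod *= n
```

Let's trace through this code step by step.

Initialize: prod = 1
Entering loop: for n in range(1, 4):

After execution: prod = 6
6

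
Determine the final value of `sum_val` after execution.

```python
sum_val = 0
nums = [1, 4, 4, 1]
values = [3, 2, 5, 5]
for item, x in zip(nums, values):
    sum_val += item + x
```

Let's trace through this code step by step.

Initialize: sum_val = 0
Initialize: nums = [1, 4, 4, 1]
Initialize: values = [3, 2, 5, 5]
Entering loop: for item, x in zip(nums, values):

After execution: sum_val = 25
25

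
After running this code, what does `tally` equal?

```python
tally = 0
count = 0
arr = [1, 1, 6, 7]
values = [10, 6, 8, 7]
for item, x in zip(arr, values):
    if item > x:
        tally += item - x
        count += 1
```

Let's trace through this code step by step.

Initialize: tally = 0
Initialize: count = 0
Initialize: arr = [1, 1, 6, 7]
Initialize: values = [10, 6, 8, 7]
Entering loop: for item, x in zip(arr, values):

After execution: tally = 0
0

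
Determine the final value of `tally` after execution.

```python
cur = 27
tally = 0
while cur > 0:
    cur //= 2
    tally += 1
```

Let's trace through this code step by step.

Initialize: cur = 27
Initialize: tally = 0
Entering loop: while cur > 0:

After execution: tally = 5
5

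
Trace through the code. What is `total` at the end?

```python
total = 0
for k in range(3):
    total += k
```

Let's trace through this code step by step.

Initialize: total = 0
Entering loop: for k in range(3):

After execution: total = 3
3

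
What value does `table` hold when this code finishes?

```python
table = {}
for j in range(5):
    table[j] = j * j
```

Let's trace through this code step by step.

Initialize: table = {}
Entering loop: for j in range(5):

After execution: table = {0: 0, 1: 1, 2: 4, 3: 9, 4: 16}
{0: 0, 1: 1, 2: 4, 3: 9, 4: 16}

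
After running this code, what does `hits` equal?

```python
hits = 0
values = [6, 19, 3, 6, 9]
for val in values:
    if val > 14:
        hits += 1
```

Let's trace through this code step by step.

Initialize: hits = 0
Initialize: values = [6, 19, 3, 6, 9]
Entering loop: for val in values:

After execution: hits = 1
1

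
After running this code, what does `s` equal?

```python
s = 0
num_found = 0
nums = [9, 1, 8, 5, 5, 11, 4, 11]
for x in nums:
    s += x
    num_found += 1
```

Let's trace through this code step by step.

Initialize: s = 0
Initialize: num_found = 0
Initialize: nums = [9, 1, 8, 5, 5, 11, 4, 11]
Entering loop: for x in nums:

After execution: s = 54
54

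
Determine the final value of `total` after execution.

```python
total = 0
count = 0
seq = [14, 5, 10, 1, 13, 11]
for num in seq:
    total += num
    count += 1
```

Let's trace through this code step by step.

Initialize: total = 0
Initialize: count = 0
Initialize: seq = [14, 5, 10, 1, 13, 11]
Entering loop: for num in seq:

After execution: total = 54
54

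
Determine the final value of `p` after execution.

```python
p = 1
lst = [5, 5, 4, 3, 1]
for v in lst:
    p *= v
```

Let's trace through this code step by step.

Initialize: p = 1
Initialize: lst = [5, 5, 4, 3, 1]
Entering loop: for v in lst:

After execution: p = 300
300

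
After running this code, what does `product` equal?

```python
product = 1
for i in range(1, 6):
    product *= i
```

Let's trace through this code step by step.

Initialize: product = 1
Entering loop: for i in range(1, 6):

After execution: product = 120
120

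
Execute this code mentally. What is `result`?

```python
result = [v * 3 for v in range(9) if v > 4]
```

Let's trace through this code step by step.

Initialize: result = [v * 3 for v in range(9) if v > 4]

After execution: result = [15, 18, 21, 24]
[15, 18, 21, 24]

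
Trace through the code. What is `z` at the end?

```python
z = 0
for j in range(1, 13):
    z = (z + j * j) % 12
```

Let's trace through this code step by step.

Initialize: z = 0
Entering loop: for j in range(1, 13):

After execution: z = 2
2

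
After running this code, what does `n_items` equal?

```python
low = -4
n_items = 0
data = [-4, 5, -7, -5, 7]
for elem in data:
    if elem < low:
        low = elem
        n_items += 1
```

Let's trace through this code step by step.

Initialize: low = -4
Initialize: n_items = 0
Initialize: data = [-4, 5, -7, -5, 7]
Entering loop: for elem in data:

After execution: n_items = 1
1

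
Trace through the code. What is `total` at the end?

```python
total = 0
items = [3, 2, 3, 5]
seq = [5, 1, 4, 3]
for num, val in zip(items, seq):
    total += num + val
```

Let's trace through this code step by step.

Initialize: total = 0
Initialize: items = [3, 2, 3, 5]
Initialize: seq = [5, 1, 4, 3]
Entering loop: for num, val in zip(items, seq):

After execution: total = 26
26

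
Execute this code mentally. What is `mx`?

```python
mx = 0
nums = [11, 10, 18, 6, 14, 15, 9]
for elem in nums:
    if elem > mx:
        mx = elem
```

Let's trace through this code step by step.

Initialize: mx = 0
Initialize: nums = [11, 10, 18, 6, 14, 15, 9]
Entering loop: for elem in nums:

After execution: mx = 18
18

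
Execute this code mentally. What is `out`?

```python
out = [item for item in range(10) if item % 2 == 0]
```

Let's trace through this code step by step.

Initialize: out = [item for item in range(10) if item % 2 == 0]

After execution: out = [0, 2, 4, 6, 8]
[0, 2, 4, 6, 8]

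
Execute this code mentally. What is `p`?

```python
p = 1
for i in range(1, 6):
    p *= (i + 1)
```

Let's trace through this code step by step.

Initialize: p = 1
Entering loop: for i in range(1, 6):

After execution: p = 720
720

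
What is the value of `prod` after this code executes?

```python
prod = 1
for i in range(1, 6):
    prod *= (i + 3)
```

Let's trace through this code step by step.

Initialize: prod = 1
Entering loop: for i in range(1, 6):

After execution: prod = 6720
6720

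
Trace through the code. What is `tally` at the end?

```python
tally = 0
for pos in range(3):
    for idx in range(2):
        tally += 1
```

Let's trace through this code step by step.

Initialize: tally = 0
Entering loop: for pos in range(3):

After execution: tally = 6
6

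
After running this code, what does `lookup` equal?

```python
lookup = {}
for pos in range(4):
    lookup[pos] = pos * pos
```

Let's trace through this code step by step.

Initialize: lookup = {}
Entering loop: for pos in range(4):

After execution: lookup = {0: 0, 1: 1, 2: 4, 3: 9}
{0: 0, 1: 1, 2: 4, 3: 9}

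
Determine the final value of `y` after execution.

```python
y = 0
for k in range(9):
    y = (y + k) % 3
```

Let's trace through this code step by step.

Initialize: y = 0
Entering loop: for k in range(9):

After execution: y = 0
0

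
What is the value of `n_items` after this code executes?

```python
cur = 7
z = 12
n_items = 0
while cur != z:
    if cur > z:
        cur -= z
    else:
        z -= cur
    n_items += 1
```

Let's trace through this code step by step.

Initialize: cur = 7
Initialize: z = 12
Initialize: n_items = 0
Entering loop: while cur != z:

After execution: n_items = 5
5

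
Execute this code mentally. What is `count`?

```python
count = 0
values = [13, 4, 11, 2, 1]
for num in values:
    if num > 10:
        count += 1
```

Let's trace through this code step by step.

Initialize: count = 0
Initialize: values = [13, 4, 11, 2, 1]
Entering loop: for num in values:

After execution: count = 2
2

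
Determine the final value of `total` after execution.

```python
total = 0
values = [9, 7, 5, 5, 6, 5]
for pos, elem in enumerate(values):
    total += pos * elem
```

Let's trace through this code step by step.

Initialize: total = 0
Initialize: values = [9, 7, 5, 5, 6, 5]
Entering loop: for pos, elem in enumerate(values):

After execution: total = 81
81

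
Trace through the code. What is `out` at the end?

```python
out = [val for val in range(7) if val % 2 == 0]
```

Let's trace through this code step by step.

Initialize: out = [val for val in range(7) if val % 2 == 0]

After execution: out = [0, 2, 4, 6]
[0, 2, 4, 6]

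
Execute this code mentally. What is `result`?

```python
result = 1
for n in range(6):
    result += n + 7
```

Let's trace through this code step by step.

Initialize: result = 1
Entering loop: for n in range(6):

After execution: result = 58
58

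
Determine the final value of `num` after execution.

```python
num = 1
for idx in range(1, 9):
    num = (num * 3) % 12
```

Let's trace through this code step by step.

Initialize: num = 1
Entering loop: for idx in range(1, 9):

After execution: num = 9
9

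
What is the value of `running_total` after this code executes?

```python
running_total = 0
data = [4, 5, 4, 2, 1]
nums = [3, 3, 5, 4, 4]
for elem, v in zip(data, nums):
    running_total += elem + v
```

Let's trace through this code step by step.

Initialize: running_total = 0
Initialize: data = [4, 5, 4, 2, 1]
Initialize: nums = [3, 3, 5, 4, 4]
Entering loop: for elem, v in zip(data, nums):

After execution: running_total = 35
35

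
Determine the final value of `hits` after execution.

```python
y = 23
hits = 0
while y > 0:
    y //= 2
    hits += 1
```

Let's trace through this code step by step.

Initialize: y = 23
Initialize: hits = 0
Entering loop: while y > 0:

After execution: hits = 5
5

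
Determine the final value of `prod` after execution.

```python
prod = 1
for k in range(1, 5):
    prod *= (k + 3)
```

Let's trace through this code step by step.

Initialize: prod = 1
Entering loop: for k in range(1, 5):

After execution: prod = 840
840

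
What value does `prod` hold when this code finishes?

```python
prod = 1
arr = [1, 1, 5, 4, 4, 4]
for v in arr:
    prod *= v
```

Let's trace through this code step by step.

Initialize: prod = 1
Initialize: arr = [1, 1, 5, 4, 4, 4]
Entering loop: for v in arr:

After execution: prod = 320
320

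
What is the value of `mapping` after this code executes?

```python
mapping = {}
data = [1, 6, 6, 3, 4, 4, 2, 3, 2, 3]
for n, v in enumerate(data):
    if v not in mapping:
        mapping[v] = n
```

Let's trace through this code step by step.

Initialize: mapping = {}
Initialize: data = [1, 6, 6, 3, 4, 4, 2, 3, 2, 3]
Entering loop: for n, v in enumerate(data):

After execution: mapping = {1: 0, 6: 1, 3: 3, 4: 4, 2: 6}
{1: 0, 6: 1, 3: 3, 4: 4, 2: 6}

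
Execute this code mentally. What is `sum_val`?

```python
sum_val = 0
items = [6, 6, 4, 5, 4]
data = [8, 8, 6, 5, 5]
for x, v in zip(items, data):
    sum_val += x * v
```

Let's trace through this code step by step.

Initialize: sum_val = 0
Initialize: items = [6, 6, 4, 5, 4]
Initialize: data = [8, 8, 6, 5, 5]
Entering loop: for x, v in zip(items, data):

After execution: sum_val = 165
165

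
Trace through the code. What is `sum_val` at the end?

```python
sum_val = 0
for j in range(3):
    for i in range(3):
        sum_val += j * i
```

Let's trace through this code step by step.

Initialize: sum_val = 0
Entering loop: for j in range(3):

After execution: sum_val = 9
9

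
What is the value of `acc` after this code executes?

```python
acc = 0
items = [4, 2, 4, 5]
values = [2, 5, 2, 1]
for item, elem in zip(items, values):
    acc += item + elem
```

Let's trace through this code step by step.

Initialize: acc = 0
Initialize: items = [4, 2, 4, 5]
Initialize: values = [2, 5, 2, 1]
Entering loop: for item, elem in zip(items, values):

After execution: acc = 25
25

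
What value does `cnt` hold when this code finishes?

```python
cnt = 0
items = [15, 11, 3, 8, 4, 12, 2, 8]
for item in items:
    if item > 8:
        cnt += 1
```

Let's trace through this code step by step.

Initialize: cnt = 0
Initialize: items = [15, 11, 3, 8, 4, 12, 2, 8]
Entering loop: for item in items:

After execution: cnt = 3
3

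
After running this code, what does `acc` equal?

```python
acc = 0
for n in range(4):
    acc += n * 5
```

Let's trace through this code step by step.

Initialize: acc = 0
Entering loop: for n in range(4):

After execution: acc = 30
30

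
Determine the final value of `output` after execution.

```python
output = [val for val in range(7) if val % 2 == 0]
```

Let's trace through this code step by step.

Initialize: output = [val for val in range(7) if val % 2 == 0]

After execution: output = [0, 2, 4, 6]
[0, 2, 4, 6]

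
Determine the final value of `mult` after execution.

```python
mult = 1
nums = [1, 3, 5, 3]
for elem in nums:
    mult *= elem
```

Let's trace through this code step by step.

Initialize: mult = 1
Initialize: nums = [1, 3, 5, 3]
Entering loop: for elem in nums:

After execution: mult = 45
45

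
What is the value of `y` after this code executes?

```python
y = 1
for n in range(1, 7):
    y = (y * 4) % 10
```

Let's trace through this code step by step.

Initialize: y = 1
Entering loop: for n in range(1, 7):

After execution: y = 6
6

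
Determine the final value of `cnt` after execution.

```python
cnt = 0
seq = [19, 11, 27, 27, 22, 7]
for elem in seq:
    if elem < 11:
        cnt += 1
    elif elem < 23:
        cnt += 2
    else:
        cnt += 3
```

Let's trace through this code step by step.

Initialize: cnt = 0
Initialize: seq = [19, 11, 27, 27, 22, 7]
Entering loop: for elem in seq:

After execution: cnt = 13
13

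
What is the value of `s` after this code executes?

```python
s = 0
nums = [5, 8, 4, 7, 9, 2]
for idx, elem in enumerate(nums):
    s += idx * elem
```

Let's trace through this code step by step.

Initialize: s = 0
Initialize: nums = [5, 8, 4, 7, 9, 2]
Entering loop: for idx, elem in enumerate(nums):

After execution: s = 83
83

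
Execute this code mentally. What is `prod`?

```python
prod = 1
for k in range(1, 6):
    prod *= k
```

Let's trace through this code step by step.

Initialize: prod = 1
Entering loop: for k in range(1, 6):

After execution: prod = 120
120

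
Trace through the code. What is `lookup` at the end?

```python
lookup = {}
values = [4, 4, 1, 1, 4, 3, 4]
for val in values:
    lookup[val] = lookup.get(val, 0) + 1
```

Let's trace through this code step by step.

Initialize: lookup = {}
Initialize: values = [4, 4, 1, 1, 4, 3, 4]
Entering loop: for val in values:

After execution: lookup = {4: 4, 1: 2, 3: 1}
{4: 4, 1: 2, 3: 1}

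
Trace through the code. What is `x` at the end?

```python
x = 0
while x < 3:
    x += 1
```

Let's trace through this code step by step.

Initialize: x = 0
Entering loop: while x < 3:

After execution: x = 3
3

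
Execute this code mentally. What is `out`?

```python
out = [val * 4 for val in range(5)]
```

Let's trace through this code step by step.

Initialize: out = [val * 4 for val in range(5)]

After execution: out = [0, 4, 8, 12, 16]
[0, 4, 8, 12, 16]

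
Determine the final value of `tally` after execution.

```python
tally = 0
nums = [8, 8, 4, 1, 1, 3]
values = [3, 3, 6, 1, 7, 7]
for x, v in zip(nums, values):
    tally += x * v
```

Let's trace through this code step by step.

Initialize: tally = 0
Initialize: nums = [8, 8, 4, 1, 1, 3]
Initialize: values = [3, 3, 6, 1, 7, 7]
Entering loop: for x, v in zip(nums, values):

After execution: tally = 101
101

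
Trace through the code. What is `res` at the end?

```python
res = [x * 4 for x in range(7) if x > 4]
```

Let's trace through this code step by step.

Initialize: res = [x * 4 for x in range(7) if x > 4]

After execution: res = [20, 24]
[20, 24]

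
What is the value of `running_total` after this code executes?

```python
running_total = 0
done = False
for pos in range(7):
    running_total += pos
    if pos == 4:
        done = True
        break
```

Let's trace through this code step by step.

Initialize: running_total = 0
Initialize: done = False
Entering loop: for pos in range(7):

After execution: running_total = 10
10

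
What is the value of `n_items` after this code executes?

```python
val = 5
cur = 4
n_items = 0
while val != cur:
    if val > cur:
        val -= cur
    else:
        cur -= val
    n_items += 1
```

Let's trace through this code step by step.

Initialize: val = 5
Initialize: cur = 4
Initialize: n_items = 0
Entering loop: while val != cur:

After execution: n_items = 4
4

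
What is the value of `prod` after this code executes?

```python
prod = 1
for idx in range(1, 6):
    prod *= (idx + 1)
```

Let's trace through this code step by step.

Initialize: prod = 1
Entering loop: for idx in range(1, 6):

After execution: prod = 720
720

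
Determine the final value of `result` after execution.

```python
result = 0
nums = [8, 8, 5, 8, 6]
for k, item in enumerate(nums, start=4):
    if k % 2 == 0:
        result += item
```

Let's trace through this code step by step.

Initialize: result = 0
Initialize: nums = [8, 8, 5, 8, 6]
Entering loop: for k, item in enumerate(nums, start=4):

After execution: result = 19
19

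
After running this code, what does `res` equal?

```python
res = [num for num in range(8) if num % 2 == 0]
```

Let's trace through this code step by step.

Initialize: res = [num for num in range(8) if num % 2 == 0]

After execution: res = [0, 2, 4, 6]
[0, 2, 4, 6]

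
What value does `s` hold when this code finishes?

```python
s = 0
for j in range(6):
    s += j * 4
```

Let's trace through this code step by step.

Initialize: s = 0
Entering loop: for j in range(6):

After execution: s = 60
60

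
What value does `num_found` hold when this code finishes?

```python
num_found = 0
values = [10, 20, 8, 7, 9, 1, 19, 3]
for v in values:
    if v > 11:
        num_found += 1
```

Let's trace through this code step by step.

Initialize: num_found = 0
Initialize: values = [10, 20, 8, 7, 9, 1, 19, 3]
Entering loop: for v in values:

After execution: num_found = 2
2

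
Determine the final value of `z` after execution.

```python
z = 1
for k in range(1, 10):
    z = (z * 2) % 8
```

Let's trace through this code step by step.

Initialize: z = 1
Entering loop: for k in range(1, 10):

After execution: z = 0
0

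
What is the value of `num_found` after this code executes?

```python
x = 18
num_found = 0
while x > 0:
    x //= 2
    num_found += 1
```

Let's trace through this code step by step.

Initialize: x = 18
Initialize: num_found = 0
Entering loop: while x > 0:

After execution: num_found = 5
5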